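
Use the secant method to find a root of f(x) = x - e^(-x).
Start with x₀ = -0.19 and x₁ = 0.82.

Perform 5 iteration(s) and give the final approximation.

f(x) = x - e^(-x)
x₀ = -0.19, x₁ = 0.82

Secant formula: x_{n+1} = x_n - f(x_n)(x_n - x_{n-1})/(f(x_n) - f(x_{n-1}))

Iteration 1:
  f(-0.190000) = -1.399250
  f(0.820000) = 0.379568
  x_2 = 0.820000 - 0.379568×(0.820000 - (-0.190000))/(0.379568 - (-1.399250))
       = 0.604484
Iteration 2:
  f(0.820000) = 0.379568
  f(0.604484) = 0.058127
  x_3 = 0.604484 - 0.058127×(0.604484 - 0.820000)/(0.058127 - 0.379568)
       = 0.565511
Iteration 3:
  f(0.604484) = 0.058127
  f(0.565511) = -0.002559
  x_4 = 0.565511 - (-0.002559)×(0.565511 - 0.604484)/(-0.002559 - 0.058127)
       = 0.567154
Iteration 4:
  f(0.565511) = -0.002559
  f(0.567154) = 0.000017
  x_5 = 0.567154 - 0.000017×(0.567154 - 0.565511)/(0.000017 - (-0.002559))
       = 0.567143
Iteration 5:
  f(0.567154) = 0.000017
  f(0.567143) = 0.000000
  x_6 = 0.567143 - 0.000000×(0.567143 - 0.567154)/(0.000000 - 0.000017)
       = 0.567143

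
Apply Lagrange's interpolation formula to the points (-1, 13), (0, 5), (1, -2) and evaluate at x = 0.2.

Lagrange interpolation formula:
P(x) = Σ yᵢ × Lᵢ(x)
where Lᵢ(x) = Π_{j≠i} (x - xⱼ)/(xᵢ - xⱼ)

L_0(0.2) = (0.2 - 0)/(-1 - 0) × (0.2 - 1)/(-1 - 1) = -0.080000
L_1(0.2) = (0.2 - (-1))/(0 - (-1)) × (0.2 - 1)/(0 - 1) = 0.960000
L_2(0.2) = (0.2 - (-1))/(1 - (-1)) × (0.2 - 0)/(1 - 0) = 0.120000

P(0.2) = 13×L_0(0.2) + 5×L_1(0.2) + (-2)×L_2(0.2)
P(0.2) = 3.520000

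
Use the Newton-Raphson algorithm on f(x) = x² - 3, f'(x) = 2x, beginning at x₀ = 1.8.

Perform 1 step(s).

f(x) = x² - 3
f'(x) = 2x
x₀ = 1.8

Newton-Raphson formula: x_{n+1} = x_n - f(x_n)/f'(x_n)

Iteration 1:
  f(1.800000) = 0.240000
  f'(1.800000) = 3.600000
  x_1 = 1.800000 - 0.240000/3.600000 = 1.733333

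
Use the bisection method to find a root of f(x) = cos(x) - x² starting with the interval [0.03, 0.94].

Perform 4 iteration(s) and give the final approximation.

f(x) = cos(x) - x²
Initial interval: [0.03, 0.94]

Iteration 1:
  c_1 = (0.030000 + 0.940000)/2 = 0.485000
  f(c_1) = f(0.485000) = 0.649450
  f(a) × f(c) ≥ 0, new interval: [0.485000, 0.940000]
Iteration 2:
  c_2 = (0.485000 + 0.940000)/2 = 0.712500
  f(c_2) = f(0.712500) = 0.249074
  f(a) × f(c) ≥ 0, new interval: [0.712500, 0.940000]
Iteration 3:
  c_3 = (0.712500 + 0.940000)/2 = 0.826250
  f(c_3) = f(0.826250) = -0.005051
  f(a) × f(c) < 0, new interval: [0.712500, 0.826250]
Iteration 4:
  c_4 = (0.712500 + 0.826250)/2 = 0.769375
  f(c_4) = f(0.769375) = 0.126408
  f(a) × f(c) ≥ 0, new interval: [0.769375, 0.826250]

After 4 iteration(s), the approximation is c_4 = 0.769375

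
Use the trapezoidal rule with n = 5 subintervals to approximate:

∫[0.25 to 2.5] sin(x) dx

f(x) = sin(x)
a = 0.25, b = 2.5, n = 5
h = (b - a)/n = 0.450000

Trapezoidal rule: (h/2)[f(x₀) + 2f(x₁) + 2f(x₂) + ... + f(xₙ)]

x_0 = 0.2500, f(x_0) = 0.247404, coefficient = 1
x_1 = 0.7000, f(x_1) = 0.644218, coefficient = 2
x_2 = 1.1500, f(x_2) = 0.912764, coefficient = 2
x_3 = 1.6000, f(x_3) = 0.999574, coefficient = 2
x_4 = 2.0500, f(x_4) = 0.887362, coefficient = 2
x_5 = 2.5000, f(x_5) = 0.598472, coefficient = 1

I ≈ (0.450000/2) × 7.733711 = 1.740085
Exact value: 1.770056
Error: 0.029971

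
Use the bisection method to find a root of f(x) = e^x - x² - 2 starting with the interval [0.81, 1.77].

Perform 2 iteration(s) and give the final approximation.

f(x) = e^x - x² - 2
Initial interval: [0.81, 1.77]

Iteration 1:
  c_1 = (0.810000 + 1.770000)/2 = 1.290000
  f(c_1) = f(1.290000) = -0.031313
  f(a) × f(c) ≥ 0, new interval: [1.290000, 1.770000]
Iteration 2:
  c_2 = (1.290000 + 1.770000)/2 = 1.530000
  f(c_2) = f(1.530000) = 0.277277
  f(a) × f(c) < 0, new interval: [1.290000, 1.530000]

After 2 iteration(s), the approximation is c_2 = 1.530000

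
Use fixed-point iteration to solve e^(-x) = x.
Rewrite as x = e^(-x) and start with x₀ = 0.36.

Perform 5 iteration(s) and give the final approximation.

Equation: e^(-x) = x
Fixed-point form: x = e^(-x)
x₀ = 0.36

x_1 = g(0.360000) = 0.697676
x_2 = g(0.697676) = 0.497741
x_3 = g(0.497741) = 0.607903
x_4 = g(0.607903) = 0.544492
x_5 = g(0.544492) = 0.580137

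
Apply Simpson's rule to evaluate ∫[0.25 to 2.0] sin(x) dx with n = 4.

f(x) = sin(x)
a = 0.25, b = 2.0, n = 4
h = (b - a)/n = 0.437500

Simpson's rule: (h/3)[f(x₀) + 4f(x₁) + 2f(x₂) + ... + f(xₙ)]

x_0 = 0.2500, f(x_0) = 0.247404, coefficient = 1
x_1 = 0.6875, f(x_1) = 0.634607, coefficient = 4
x_2 = 1.1250, f(x_2) = 0.902268, coefficient = 2
x_3 = 1.5625, f(x_3) = 0.999966, coefficient = 4
x_4 = 2.0000, f(x_4) = 0.909297, coefficient = 1

I ≈ (0.437500/3) × 9.499527 = 1.385348
Exact value: 1.385059
Error: 0.000288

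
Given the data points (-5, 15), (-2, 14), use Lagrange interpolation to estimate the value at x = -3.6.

Lagrange interpolation formula:
P(x) = Σ yᵢ × Lᵢ(x)
where Lᵢ(x) = Π_{j≠i} (x - xⱼ)/(xᵢ - xⱼ)

L_0(-3.6) = (-3.6 - (-2))/(-5 - (-2)) = 0.533333
L_1(-3.6) = (-3.6 - (-5))/(-2 - (-5)) = 0.466667

P(-3.6) = 15×L_0(-3.6) + 14×L_1(-3.6)
P(-3.6) = 14.533333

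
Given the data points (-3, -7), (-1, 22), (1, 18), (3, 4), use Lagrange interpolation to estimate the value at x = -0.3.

Lagrange interpolation formula:
P(x) = Σ yᵢ × Lᵢ(x)
where Lᵢ(x) = Π_{j≠i} (x - xⱼ)/(xᵢ - xⱼ)

L_0(-0.3) = (-0.3 - (-1))/(-3 - (-1)) × (-0.3 - 1)/(-3 - 1) × (-0.3 - 3)/(-3 - 3) = -0.062562
L_1(-0.3) = (-0.3 - (-3))/(-1 - (-3)) × (-0.3 - 1)/(-1 - 1) × (-0.3 - 3)/(-1 - 3) = 0.723938
L_2(-0.3) = (-0.3 - (-3))/(1 - (-3)) × (-0.3 - (-1))/(1 - (-1)) × (-0.3 - 3)/(1 - 3) = 0.389812
L_3(-0.3) = (-0.3 - (-3))/(3 - (-3)) × (-0.3 - (-1))/(3 - (-1)) × (-0.3 - 1)/(3 - 1) = -0.051188

P(-0.3) = (-7)×L_0(-0.3) + 22×L_1(-0.3) + 18×L_2(-0.3) + 4×L_3(-0.3)
P(-0.3) = 23.176437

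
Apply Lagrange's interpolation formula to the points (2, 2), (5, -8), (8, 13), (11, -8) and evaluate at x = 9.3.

Lagrange interpolation formula:
P(x) = Σ yᵢ × Lᵢ(x)
where Lᵢ(x) = Π_{j≠i} (x - xⱼ)/(xᵢ - xⱼ)

L_0(9.3) = (9.3 - 5)/(2 - 5) × (9.3 - 8)/(2 - 8) × (9.3 - 11)/(2 - 11) = 0.058660
L_1(9.3) = (9.3 - 2)/(5 - 2) × (9.3 - 8)/(5 - 8) × (9.3 - 11)/(5 - 11) = -0.298759
L_2(9.3) = (9.3 - 2)/(8 - 2) × (9.3 - 5)/(8 - 5) × (9.3 - 11)/(8 - 11) = 0.988204
L_3(9.3) = (9.3 - 2)/(11 - 2) × (9.3 - 5)/(11 - 5) × (9.3 - 8)/(11 - 8) = 0.251895

P(9.3) = 2×L_0(9.3) + (-8)×L_1(9.3) + 13×L_2(9.3) + (-8)×L_3(9.3)
P(9.3) = 13.338883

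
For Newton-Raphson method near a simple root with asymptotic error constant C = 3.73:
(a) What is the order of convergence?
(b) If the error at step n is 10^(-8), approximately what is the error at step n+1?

(a) Newton-Raphson has quadratic (order 2) convergence near simple roots.
    This means |e_{n+1}| ≈ C|e_n|².

(b) With |e_n| = 10^(-8) and C = 3.73:
    |e_{n+1}| ≈ 3.73 × (10^(-8))² = 3.73 × 10^(-16)

(a) 2 (quadratic); (b) |e_{n+1}| ≈ 3.730e-16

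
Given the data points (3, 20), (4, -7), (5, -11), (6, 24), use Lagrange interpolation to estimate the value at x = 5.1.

Lagrange interpolation formula:
P(x) = Σ yᵢ × Lᵢ(x)
where Lᵢ(x) = Π_{j≠i} (x - xⱼ)/(xᵢ - xⱼ)

L_0(5.1) = (5.1 - 4)/(3 - 4) × (5.1 - 5)/(3 - 5) × (5.1 - 6)/(3 - 6) = 0.016500
L_1(5.1) = (5.1 - 3)/(4 - 3) × (5.1 - 5)/(4 - 5) × (5.1 - 6)/(4 - 6) = -0.094500
L_2(5.1) = (5.1 - 3)/(5 - 3) × (5.1 - 4)/(5 - 4) × (5.1 - 6)/(5 - 6) = 1.039500
L_3(5.1) = (5.1 - 3)/(6 - 3) × (5.1 - 4)/(6 - 4) × (5.1 - 5)/(6 - 5) = 0.038500

P(5.1) = 20×L_0(5.1) + (-7)×L_1(5.1) + (-11)×L_2(5.1) + 24×L_3(5.1)
P(5.1) = -9.519000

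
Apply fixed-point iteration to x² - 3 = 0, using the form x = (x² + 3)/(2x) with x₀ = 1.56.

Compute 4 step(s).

Equation: x² - 3 = 0
Fixed-point form: x = (x² + 3)/(2x)
x₀ = 1.56

x_1 = g(1.560000) = 1.741538
x_2 = g(1.741538) = 1.732077
x_3 = g(1.732077) = 1.732051
x_4 = g(1.732051) = 1.732051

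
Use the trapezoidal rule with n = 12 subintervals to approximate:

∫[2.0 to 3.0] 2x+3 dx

f(x) = 2x+3
a = 2.0, b = 3.0, n = 12
h = (b - a)/n = 0.083333

Trapezoidal rule: (h/2)[f(x₀) + 2f(x₁) + 2f(x₂) + ... + f(xₙ)]

x_0 = 2.0000, f(x_0) = 7.000000, coefficient = 1
x_1 = 2.0833, f(x_1) = 7.166667, coefficient = 2
x_2 = 2.1667, f(x_2) = 7.333333, coefficient = 2
x_3 = 2.2500, f(x_3) = 7.500000, coefficient = 2
x_4 = 2.3333, f(x_4) = 7.666667, coefficient = 2
x_5 = 2.4167, f(x_5) = 7.833333, coefficient = 2
x_6 = 2.5000, f(x_6) = 8.000000, coefficient = 2
x_7 = 2.5833, f(x_7) = 8.166667, coefficient = 2
x_8 = 2.6667, f(x_8) = 8.333333, coefficient = 2
x_9 = 2.7500, f(x_9) = 8.500000, coefficient = 2
x_10 = 2.8333, f(x_10) = 8.666667, coefficient = 2
x_11 = 2.9167, f(x_11) = 8.833333, coefficient = 2
x_12 = 3.0000, f(x_12) = 9.000000, coefficient = 1

I ≈ (0.083333/2) × 192.000000 = 8.000000
Exact value: 8.000000
Error: 0.000000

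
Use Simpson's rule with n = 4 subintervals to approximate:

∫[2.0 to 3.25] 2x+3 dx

f(x) = 2x+3
a = 2.0, b = 3.25, n = 4
h = (b - a)/n = 0.312500

Simpson's rule: (h/3)[f(x₀) + 4f(x₁) + 2f(x₂) + ... + f(xₙ)]

x_0 = 2.0000, f(x_0) = 7.000000, coefficient = 1
x_1 = 2.3125, f(x_1) = 7.625000, coefficient = 4
x_2 = 2.6250, f(x_2) = 8.250000, coefficient = 2
x_3 = 2.9375, f(x_3) = 8.875000, coefficient = 4
x_4 = 3.2500, f(x_4) = 9.500000, coefficient = 1

I ≈ (0.312500/3) × 99.000000 = 10.312500
Exact value: 10.312500
Error: 0.000000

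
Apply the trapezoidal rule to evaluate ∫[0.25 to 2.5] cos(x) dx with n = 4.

f(x) = cos(x)
a = 0.25, b = 2.5, n = 4
h = (b - a)/n = 0.562500

Trapezoidal rule: (h/2)[f(x₀) + 2f(x₁) + 2f(x₂) + ... + f(xₙ)]

x_0 = 0.2500, f(x_0) = 0.968912, coefficient = 1
x_1 = 0.8125, f(x_1) = 0.687686, coefficient = 2
x_2 = 1.3750, f(x_2) = 0.194548, coefficient = 2
x_3 = 1.9375, f(x_3) = -0.358540, coefficient = 2
x_4 = 2.5000, f(x_4) = -0.801144, coefficient = 1

I ≈ (0.562500/2) × 1.215155 = 0.341762
Exact value: 0.351068
Error: 0.009306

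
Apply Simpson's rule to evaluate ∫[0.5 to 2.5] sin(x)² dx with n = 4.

f(x) = sin(x)²
a = 0.5, b = 2.5, n = 4
h = (b - a)/n = 0.500000

Simpson's rule: (h/3)[f(x₀) + 4f(x₁) + 2f(x₂) + ... + f(xₙ)]

x_0 = 0.5000, f(x_0) = 0.229849, coefficient = 1
x_1 = 1.0000, f(x_1) = 0.708073, coefficient = 4
x_2 = 1.5000, f(x_2) = 0.994996, coefficient = 2
x_3 = 2.0000, f(x_3) = 0.826822, coefficient = 4
x_4 = 2.5000, f(x_4) = 0.358169, coefficient = 1

I ≈ (0.500000/3) × 8.717591 = 1.452932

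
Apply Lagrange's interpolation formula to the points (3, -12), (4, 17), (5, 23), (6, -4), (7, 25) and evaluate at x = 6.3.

Lagrange interpolation formula:
P(x) = Σ yᵢ × Lᵢ(x)
where Lᵢ(x) = Π_{j≠i} (x - xⱼ)/(xᵢ - xⱼ)

L_0(6.3) = (6.3 - 4)/(3 - 4) × (6.3 - 5)/(3 - 5) × (6.3 - 6)/(3 - 6) × (6.3 - 7)/(3 - 7) = -0.026162
L_1(6.3) = (6.3 - 3)/(4 - 3) × (6.3 - 5)/(4 - 5) × (6.3 - 6)/(4 - 6) × (6.3 - 7)/(4 - 7) = 0.150150
L_2(6.3) = (6.3 - 3)/(5 - 3) × (6.3 - 4)/(5 - 4) × (6.3 - 6)/(5 - 6) × (6.3 - 7)/(5 - 7) = -0.398475
L_3(6.3) = (6.3 - 3)/(6 - 3) × (6.3 - 4)/(6 - 4) × (6.3 - 5)/(6 - 5) × (6.3 - 7)/(6 - 7) = 1.151150
L_4(6.3) = (6.3 - 3)/(7 - 3) × (6.3 - 4)/(7 - 4) × (6.3 - 5)/(7 - 5) × (6.3 - 6)/(7 - 6) = 0.123337

P(6.3) = (-12)×L_0(6.3) + 17×L_1(6.3) + 23×L_2(6.3) + (-4)×L_3(6.3) + 25×L_4(6.3)
P(6.3) = -7.819587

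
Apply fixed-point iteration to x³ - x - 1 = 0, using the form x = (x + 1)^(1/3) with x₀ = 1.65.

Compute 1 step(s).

Equation: x³ - x - 1 = 0
Fixed-point form: x = (x + 1)^(1/3)
x₀ = 1.65

x_1 = g(1.650000) = 1.383828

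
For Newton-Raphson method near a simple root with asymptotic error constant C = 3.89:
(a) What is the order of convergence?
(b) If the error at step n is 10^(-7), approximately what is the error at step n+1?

(a) Newton-Raphson has quadratic (order 2) convergence near simple roots.
    This means |e_{n+1}| ≈ C|e_n|².

(b) With |e_n| = 10^(-7) and C = 3.89:
    |e_{n+1}| ≈ 3.89 × (10^(-7))² = 3.89 × 10^(-14)

(a) 2 (quadratic); (b) |e_{n+1}| ≈ 3.890e-14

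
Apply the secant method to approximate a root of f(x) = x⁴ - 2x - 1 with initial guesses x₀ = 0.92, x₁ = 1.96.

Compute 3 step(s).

f(x) = x⁴ - 2x - 1
x₀ = 0.92, x₁ = 1.96

Secant formula: x_{n+1} = x_n - f(x_n)(x_n - x_{n-1})/(f(x_n) - f(x_{n-1}))

Iteration 1:
  f(0.920000) = -2.123607
  f(1.960000) = 9.837891
  x_2 = 1.960000 - 9.837891×(1.960000 - 0.920000)/(9.837891 - (-2.123607))
       = 1.104638
Iteration 2:
  f(1.960000) = 9.837891
  f(1.104638) = -1.720325
  x_3 = 1.104638 - (-1.720325)×(1.104638 - 1.960000)/(-1.720325 - 9.837891)
       = 1.231950
Iteration 3:
  f(1.104638) = -1.720325
  f(1.231950) = -1.160482
  x_4 = 1.231950 - (-1.160482)×(1.231950 - 1.104638)/(-1.160482 - (-1.720325))
       = 1.495852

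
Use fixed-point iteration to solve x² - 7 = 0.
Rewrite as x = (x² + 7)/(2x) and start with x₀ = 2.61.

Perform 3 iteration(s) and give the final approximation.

Equation: x² - 7 = 0
Fixed-point form: x = (x² + 7)/(2x)
x₀ = 2.61

x_1 = g(2.610000) = 2.645996
x_2 = g(2.645996) = 2.645751
x_3 = g(2.645751) = 2.645751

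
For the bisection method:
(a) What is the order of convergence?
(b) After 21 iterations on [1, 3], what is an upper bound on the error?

(a) Bisection has linear (order 1) convergence; the error is halved each step.

(b) Error bound = (b-a)/2^n = (3 - 1)/2^{21}
    = 2/2^{21}

(a) 1 (linear); (b) error ≤ 9.54e-07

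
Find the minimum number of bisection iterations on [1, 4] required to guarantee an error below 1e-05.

We need (b-a)/2^n ≤ 1e-05
(4 - 1)/2^n ≤ 1e-05
3/2^n ≤ 1e-05
2^n ≥ 300000
n ≥ log₂(300000) = 18.19
n ≥ 19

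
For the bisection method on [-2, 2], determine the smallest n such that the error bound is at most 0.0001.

We need (b-a)/2^n ≤ 0.0001
(2 - (-2))/2^n ≤ 0.0001
4/2^n ≤ 0.0001
2^n ≥ 40000
n ≥ log₂(40000) = 15.29
n ≥ 16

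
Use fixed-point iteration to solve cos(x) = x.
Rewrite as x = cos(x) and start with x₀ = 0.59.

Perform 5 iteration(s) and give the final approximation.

Equation: cos(x) = x
Fixed-point form: x = cos(x)
x₀ = 0.59

x_1 = g(0.590000) = 0.830941
x_2 = g(0.830941) = 0.674181
x_3 = g(0.674181) = 0.781218
x_4 = g(0.781218) = 0.710056
x_5 = g(0.710056) = 0.758325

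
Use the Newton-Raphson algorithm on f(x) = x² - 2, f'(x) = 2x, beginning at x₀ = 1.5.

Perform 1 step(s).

f(x) = x² - 2
f'(x) = 2x
x₀ = 1.5

Newton-Raphson formula: x_{n+1} = x_n - f(x_n)/f'(x_n)

Iteration 1:
  f(1.500000) = 0.250000
  f'(1.500000) = 3.000000
  x_1 = 1.500000 - 0.250000/3.000000 = 1.416667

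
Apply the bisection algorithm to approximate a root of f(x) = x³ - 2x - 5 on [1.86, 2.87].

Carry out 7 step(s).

f(x) = x³ - 2x - 5
Initial interval: [1.86, 2.87]

Iteration 1:
  c_1 = (1.860000 + 2.870000)/2 = 2.365000
  f(c_1) = f(2.365000) = 3.497977
  f(a) × f(c) < 0, new interval: [1.860000, 2.365000]
Iteration 2:
  c_2 = (1.860000 + 2.365000)/2 = 2.112500
  f(c_2) = f(2.112500) = 0.202361
  f(a) × f(c) < 0, new interval: [1.860000, 2.112500]
Iteration 3:
  c_3 = (1.860000 + 2.112500)/2 = 1.986250
  f(c_3) = f(1.986250) = -1.136368
  f(a) × f(c) ≥ 0, new interval: [1.986250, 2.112500]
Iteration 4:
  c_4 = (1.986250 + 2.112500)/2 = 2.049375
  f(c_4) = f(2.049375) = -0.491502
  f(a) × f(c) ≥ 0, new interval: [2.049375, 2.112500]
Iteration 5:
  c_5 = (2.049375 + 2.112500)/2 = 2.080938
  f(c_5) = f(2.080938) = -0.150790
  f(a) × f(c) ≥ 0, new interval: [2.080938, 2.112500]
Iteration 6:
  c_6 = (2.080938 + 2.112500)/2 = 2.096719
  f(c_6) = f(2.096719) = 0.024219
  f(a) × f(c) < 0, new interval: [2.080938, 2.096719]
Iteration 7:
  c_7 = (2.080938 + 2.096719)/2 = 2.088828
  f(c_7) = f(2.088828) = -0.063675
  f(a) × f(c) ≥ 0, new interval: [2.088828, 2.096719]

After 7 iteration(s), the approximation is c_7 = 2.088828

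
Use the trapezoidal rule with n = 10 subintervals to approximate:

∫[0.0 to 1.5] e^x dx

f(x) = e^x
a = 0.0, b = 1.5, n = 10
h = (b - a)/n = 0.150000

Trapezoidal rule: (h/2)[f(x₀) + 2f(x₁) + 2f(x₂) + ... + f(xₙ)]

x_0 = 0.0000, f(x_0) = 1.000000, coefficient = 1
x_1 = 0.1500, f(x_1) = 1.161834, coefficient = 2
x_2 = 0.3000, f(x_2) = 1.349859, coefficient = 2
x_3 = 0.4500, f(x_3) = 1.568312, coefficient = 2
x_4 = 0.6000, f(x_4) = 1.822119, coefficient = 2
x_5 = 0.7500, f(x_5) = 2.117000, coefficient = 2
x_6 = 0.9000, f(x_6) = 2.459603, coefficient = 2
x_7 = 1.0500, f(x_7) = 2.857651, coefficient = 2
x_8 = 1.2000, f(x_8) = 3.320117, coefficient = 2
x_9 = 1.3500, f(x_9) = 3.857426, coefficient = 2
x_10 = 1.5000, f(x_10) = 4.481689, coefficient = 1

I ≈ (0.150000/2) × 46.509531 = 3.488215
Exact value: 3.481689
Error: 0.006526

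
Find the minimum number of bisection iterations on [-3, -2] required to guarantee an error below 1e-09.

We need (b-a)/2^n ≤ 1e-09
(-2 - (-3))/2^n ≤ 1e-09
1/2^n ≤ 1e-09
2^n ≥ 1000000000
n ≥ log₂(1000000000) = 29.90
n ≥ 30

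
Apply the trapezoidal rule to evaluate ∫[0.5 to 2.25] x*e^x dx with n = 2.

f(x) = x*e^x
a = 0.5, b = 2.25, n = 2
h = (b - a)/n = 0.875000

Trapezoidal rule: (h/2)[f(x₀) + 2f(x₁) + 2f(x₂) + ... + f(xₙ)]

x_0 = 0.5000, f(x_0) = 0.824361, coefficient = 1
x_1 = 1.3750, f(x_1) = 5.438230, coefficient = 2
x_2 = 2.2500, f(x_2) = 21.347406, coefficient = 1

I ≈ (0.875000/2) × 33.048227 = 14.458599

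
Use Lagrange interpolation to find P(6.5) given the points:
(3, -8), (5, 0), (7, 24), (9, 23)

Lagrange interpolation formula:
P(x) = Σ yᵢ × Lᵢ(x)
where Lᵢ(x) = Π_{j≠i} (x - xⱼ)/(xᵢ - xⱼ)

L_0(6.5) = (6.5 - 5)/(3 - 5) × (6.5 - 7)/(3 - 7) × (6.5 - 9)/(3 - 9) = -0.039062
L_1(6.5) = (6.5 - 3)/(5 - 3) × (6.5 - 7)/(5 - 7) × (6.5 - 9)/(5 - 9) = 0.273438
L_2(6.5) = (6.5 - 3)/(7 - 3) × (6.5 - 5)/(7 - 5) × (6.5 - 9)/(7 - 9) = 0.820312
L_3(6.5) = (6.5 - 3)/(9 - 3) × (6.5 - 5)/(9 - 5) × (6.5 - 7)/(9 - 7) = -0.054688

P(6.5) = (-8)×L_0(6.5) + 0×L_1(6.5) + 24×L_2(6.5) + 23×L_3(6.5)
P(6.5) = 18.742188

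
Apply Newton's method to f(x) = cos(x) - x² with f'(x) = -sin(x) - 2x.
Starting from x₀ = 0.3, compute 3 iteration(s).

f(x) = cos(x) - x²
f'(x) = -sin(x) - 2x
x₀ = 0.3

Newton-Raphson formula: x_{n+1} = x_n - f(x_n)/f'(x_n)

Iteration 1:
  f(0.300000) = 0.865336
  f'(0.300000) = -0.895520
  x_1 = 0.300000 - 0.865336/(-0.895520) = 1.266295
Iteration 2:
  f(1.266295) = -1.303685
  f'(1.266295) = -3.486586
  x_2 = 1.266295 - (-1.303685)/(-3.486586) = 0.892380
Iteration 3:
  f(0.892380) = -0.168782
  f'(0.892380) = -2.563329
  x_3 = 0.892380 - (-0.168782)/(-2.563329) = 0.826535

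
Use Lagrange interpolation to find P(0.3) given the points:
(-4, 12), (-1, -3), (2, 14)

Lagrange interpolation formula:
P(x) = Σ yᵢ × Lᵢ(x)
where Lᵢ(x) = Π_{j≠i} (x - xⱼ)/(xᵢ - xⱼ)

L_0(0.3) = (0.3 - (-1))/(-4 - (-1)) × (0.3 - 2)/(-4 - 2) = -0.122778
L_1(0.3) = (0.3 - (-4))/(-1 - (-4)) × (0.3 - 2)/(-1 - 2) = 0.812222
L_2(0.3) = (0.3 - (-4))/(2 - (-4)) × (0.3 - (-1))/(2 - (-1)) = 0.310556

P(0.3) = 12×L_0(0.3) + (-3)×L_1(0.3) + 14×L_2(0.3)
P(0.3) = 0.437778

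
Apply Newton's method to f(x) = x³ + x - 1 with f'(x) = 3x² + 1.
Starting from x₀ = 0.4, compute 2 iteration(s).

f(x) = x³ + x - 1
f'(x) = 3x² + 1
x₀ = 0.4

Newton-Raphson formula: x_{n+1} = x_n - f(x_n)/f'(x_n)

Iteration 1:
  f(0.400000) = -0.536000
  f'(0.400000) = 1.480000
  x_1 = 0.400000 - (-0.536000)/1.480000 = 0.762162
Iteration 2:
  f(0.762162) = 0.204895
  f'(0.762162) = 2.742673
  x_2 = 0.762162 - 0.204895/2.742673 = 0.687456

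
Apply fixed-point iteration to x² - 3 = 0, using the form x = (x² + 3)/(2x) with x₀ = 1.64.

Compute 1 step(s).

Equation: x² - 3 = 0
Fixed-point form: x = (x² + 3)/(2x)
x₀ = 1.64

x_1 = g(1.640000) = 1.734634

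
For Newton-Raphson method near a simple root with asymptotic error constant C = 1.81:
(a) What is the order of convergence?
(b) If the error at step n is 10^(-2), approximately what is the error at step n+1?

(a) Newton-Raphson has quadratic (order 2) convergence near simple roots.
    This means |e_{n+1}| ≈ C|e_n|².

(b) With |e_n| = 10^(-2) and C = 1.81:
    |e_{n+1}| ≈ 1.81 × (10^(-2))² = 1.81 × 10^(-4)

(a) 2 (quadratic); (b) |e_{n+1}| ≈ 1.810e-04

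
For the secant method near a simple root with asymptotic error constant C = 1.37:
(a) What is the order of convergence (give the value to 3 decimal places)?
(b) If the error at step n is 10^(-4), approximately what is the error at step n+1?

(a) Secant method has superlinear convergence with order φ = (1+√5)/2 ≈ 1.618.
    This means |e_{n+1}| ≈ C|e_n|^1.618.

(b) With |e_n| = 10^(-4) and C = 1.37:
    |e_{n+1}| ≈ 1.37 × (10^(-4))^1.618 = 1.37 × 10^(-6.47)

(a) ≈ 1.618 (golden ratio); (b) |e_{n+1}| ≈ 4.619e-07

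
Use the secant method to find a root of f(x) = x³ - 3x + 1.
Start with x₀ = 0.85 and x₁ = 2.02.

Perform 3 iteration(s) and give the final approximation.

f(x) = x³ - 3x + 1
x₀ = 0.85, x₁ = 2.02

Secant formula: x_{n+1} = x_n - f(x_n)(x_n - x_{n-1})/(f(x_n) - f(x_{n-1}))

Iteration 1:
  f(0.850000) = -0.935875
  f(2.020000) = 3.182408
  x_2 = 2.020000 - 3.182408×(2.020000 - 0.850000)/(3.182408 - (-0.935875))
       = 1.115881
Iteration 2:
  f(2.020000) = 3.182408
  f(1.115881) = -0.958159
  x_3 = 1.115881 - (-0.958159)×(1.115881 - 2.020000)/(-0.958159 - 3.182408)
       = 1.325101
Iteration 3:
  f(1.115881) = -0.958159
  f(1.325101) = -0.648568
  x_4 = 1.325101 - (-0.648568)×(1.325101 - 1.115881)/(-0.648568 - (-0.958159))
       = 1.763400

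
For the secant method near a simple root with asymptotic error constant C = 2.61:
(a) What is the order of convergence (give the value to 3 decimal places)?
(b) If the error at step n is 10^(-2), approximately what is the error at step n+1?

(a) Secant method has superlinear convergence with order φ = (1+√5)/2 ≈ 1.618.
    This means |e_{n+1}| ≈ C|e_n|^1.618.

(b) With |e_n| = 10^(-2) and C = 2.61:
    |e_{n+1}| ≈ 2.61 × (10^(-2))^1.618 = 2.61 × 10^(-3.24)

(a) ≈ 1.618 (golden ratio); (b) |e_{n+1}| ≈ 1.516e-03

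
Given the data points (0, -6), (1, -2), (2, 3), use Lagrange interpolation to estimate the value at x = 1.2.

Lagrange interpolation formula:
P(x) = Σ yᵢ × Lᵢ(x)
where Lᵢ(x) = Π_{j≠i} (x - xⱼ)/(xᵢ - xⱼ)

L_0(1.2) = (1.2 - 1)/(0 - 1) × (1.2 - 2)/(0 - 2) = -0.080000
L_1(1.2) = (1.2 - 0)/(1 - 0) × (1.2 - 2)/(1 - 2) = 0.960000
L_2(1.2) = (1.2 - 0)/(2 - 0) × (1.2 - 1)/(2 - 1) = 0.120000

P(1.2) = (-6)×L_0(1.2) + (-2)×L_1(1.2) + 3×L_2(1.2)
P(1.2) = -1.080000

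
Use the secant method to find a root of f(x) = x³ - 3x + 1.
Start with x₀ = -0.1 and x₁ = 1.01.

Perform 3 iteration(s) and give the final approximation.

f(x) = x³ - 3x + 1
x₀ = -0.1, x₁ = 1.01

Secant formula: x_{n+1} = x_n - f(x_n)(x_n - x_{n-1})/(f(x_n) - f(x_{n-1}))

Iteration 1:
  f(-0.100000) = 1.299000
  f(1.010000) = -0.999699
  x_2 = 1.010000 - (-0.999699)×(1.010000 - (-0.100000))/(-0.999699 - 1.299000)
       = 0.527264
Iteration 2:
  f(1.010000) = -0.999699
  f(0.527264) = -0.435208
  x_3 = 0.527264 - (-0.435208)×(0.527264 - 1.010000)/(-0.435208 - (-0.999699))
       = 0.155087
Iteration 3:
  f(0.527264) = -0.435208
  f(0.155087) = 0.538470
  x_4 = 0.155087 - 0.538470×(0.155087 - 0.527264)/(0.538470 - (-0.435208))
       = 0.360911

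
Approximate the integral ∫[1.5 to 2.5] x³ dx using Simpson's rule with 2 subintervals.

f(x) = x³
a = 1.5, b = 2.5, n = 2
h = (b - a)/n = 0.500000

Simpson's rule: (h/3)[f(x₀) + 4f(x₁) + 2f(x₂) + ... + f(xₙ)]

x_0 = 1.5000, f(x_0) = 3.375000, coefficient = 1
x_1 = 2.0000, f(x_1) = 8.000000, coefficient = 4
x_2 = 2.5000, f(x_2) = 15.625000, coefficient = 1

I ≈ (0.500000/3) × 51.000000 = 8.500000
Exact value: 8.500000
Error: 0.000000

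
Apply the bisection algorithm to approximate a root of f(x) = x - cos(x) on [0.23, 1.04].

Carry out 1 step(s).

f(x) = x - cos(x)
Initial interval: [0.23, 1.04]

Iteration 1:
  c_1 = (0.230000 + 1.040000)/2 = 0.635000
  f(c_1) = f(0.635000) = -0.170072
  f(a) × f(c) ≥ 0, new interval: [0.635000, 1.040000]

After 1 iteration(s), the approximation is c_1 = 0.635000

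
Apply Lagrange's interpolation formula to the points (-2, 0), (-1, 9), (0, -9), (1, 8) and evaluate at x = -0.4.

Lagrange interpolation formula:
P(x) = Σ yᵢ × Lᵢ(x)
where Lᵢ(x) = Π_{j≠i} (x - xⱼ)/(xᵢ - xⱼ)

L_0(-0.4) = (-0.4 - (-1))/(-2 - (-1)) × (-0.4 - 0)/(-2 - 0) × (-0.4 - 1)/(-2 - 1) = -0.056000
L_1(-0.4) = (-0.4 - (-2))/(-1 - (-2)) × (-0.4 - 0)/(-1 - 0) × (-0.4 - 1)/(-1 - 1) = 0.448000
L_2(-0.4) = (-0.4 - (-2))/(0 - (-2)) × (-0.4 - (-1))/(0 - (-1)) × (-0.4 - 1)/(0 - 1) = 0.672000
L_3(-0.4) = (-0.4 - (-2))/(1 - (-2)) × (-0.4 - (-1))/(1 - (-1)) × (-0.4 - 0)/(1 - 0) = -0.064000

P(-0.4) = 0×L_0(-0.4) + 9×L_1(-0.4) + (-9)×L_2(-0.4) + 8×L_3(-0.4)
P(-0.4) = -2.528000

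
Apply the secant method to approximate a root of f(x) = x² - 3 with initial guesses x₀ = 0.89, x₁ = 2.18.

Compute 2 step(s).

f(x) = x² - 3
x₀ = 0.89, x₁ = 2.18

Secant formula: x_{n+1} = x_n - f(x_n)(x_n - x_{n-1})/(f(x_n) - f(x_{n-1}))

Iteration 1:
  f(0.890000) = -2.207900
  f(2.180000) = 1.752400
  x_2 = 2.180000 - 1.752400×(2.180000 - 0.890000)/(1.752400 - (-2.207900))
       = 1.609186
Iteration 2:
  f(2.180000) = 1.752400
  f(1.609186) = -0.410521
  x_3 = 1.609186 - (-0.410521)×(1.609186 - 2.180000)/(-0.410521 - 1.752400)
       = 1.717526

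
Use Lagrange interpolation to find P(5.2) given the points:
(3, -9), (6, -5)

Lagrange interpolation formula:
P(x) = Σ yᵢ × Lᵢ(x)
where Lᵢ(x) = Π_{j≠i} (x - xⱼ)/(xᵢ - xⱼ)

L_0(5.2) = (5.2 - 6)/(3 - 6) = 0.266667
L_1(5.2) = (5.2 - 3)/(6 - 3) = 0.733333

P(5.2) = (-9)×L_0(5.2) + (-5)×L_1(5.2)
P(5.2) = -6.066667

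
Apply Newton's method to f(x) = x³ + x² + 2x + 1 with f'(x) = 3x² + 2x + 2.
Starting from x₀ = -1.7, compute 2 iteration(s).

f(x) = x³ + x² + 2x + 1
f'(x) = 3x² + 2x + 2
x₀ = -1.7

Newton-Raphson formula: x_{n+1} = x_n - f(x_n)/f'(x_n)

Iteration 1:
  f(-1.700000) = -4.423000
  f'(-1.700000) = 7.270000
  x_1 = -1.700000 - (-4.423000)/7.270000 = -1.091609
Iteration 2:
  f(-1.091609) = -1.292381
  f'(-1.091609) = 3.391614
  x_2 = -1.091609 - (-1.292381)/3.391614 = -0.710557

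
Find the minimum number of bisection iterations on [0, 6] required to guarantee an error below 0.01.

We need (b-a)/2^n ≤ 0.01
(6 - 0)/2^n ≤ 0.01
6/2^n ≤ 0.01
2^n ≥ 600
n ≥ log₂(600) = 9.23
n ≥ 10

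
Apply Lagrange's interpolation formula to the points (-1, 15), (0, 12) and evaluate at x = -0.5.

Lagrange interpolation formula:
P(x) = Σ yᵢ × Lᵢ(x)
where Lᵢ(x) = Π_{j≠i} (x - xⱼ)/(xᵢ - xⱼ)

L_0(-0.5) = (-0.5 - 0)/(-1 - 0) = 0.500000
L_1(-0.5) = (-0.5 - (-1))/(0 - (-1)) = 0.500000

P(-0.5) = 15×L_0(-0.5) + 12×L_1(-0.5)
P(-0.5) = 13.500000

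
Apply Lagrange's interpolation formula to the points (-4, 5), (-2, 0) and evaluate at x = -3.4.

Lagrange interpolation formula:
P(x) = Σ yᵢ × Lᵢ(x)
where Lᵢ(x) = Π_{j≠i} (x - xⱼ)/(xᵢ - xⱼ)

L_0(-3.4) = (-3.4 - (-2))/(-4 - (-2)) = 0.700000
L_1(-3.4) = (-3.4 - (-4))/(-2 - (-4)) = 0.300000

P(-3.4) = 5×L_0(-3.4) + 0×L_1(-3.4)
P(-3.4) = 3.500000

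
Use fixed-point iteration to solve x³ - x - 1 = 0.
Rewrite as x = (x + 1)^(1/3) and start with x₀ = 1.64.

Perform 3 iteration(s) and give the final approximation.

Equation: x³ - x - 1 = 0
Fixed-point form: x = (x + 1)^(1/3)
x₀ = 1.64

x_1 = g(1.640000) = 1.382085
x_2 = g(1.382085) = 1.335526
x_3 = g(1.335526) = 1.326768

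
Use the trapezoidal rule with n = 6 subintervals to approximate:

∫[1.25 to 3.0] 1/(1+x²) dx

f(x) = 1/(1+x²)
a = 1.25, b = 3.0, n = 6
h = (b - a)/n = 0.291667

Trapezoidal rule: (h/2)[f(x₀) + 2f(x₁) + 2f(x₂) + ... + f(xₙ)]

x_0 = 1.2500, f(x_0) = 0.390244, coefficient = 1
x_1 = 1.5417, f(x_1) = 0.296144, coefficient = 2
x_2 = 1.8333, f(x_2) = 0.229299, coefficient = 2
x_3 = 2.1250, f(x_3) = 0.181303, coefficient = 2
x_4 = 2.4167, f(x_4) = 0.146193, coefficient = 2
x_5 = 2.7083, f(x_5) = 0.119975, coefficient = 2
x_6 = 3.0000, f(x_6) = 0.100000, coefficient = 1

I ≈ (0.291667/2) × 2.436073 = 0.355261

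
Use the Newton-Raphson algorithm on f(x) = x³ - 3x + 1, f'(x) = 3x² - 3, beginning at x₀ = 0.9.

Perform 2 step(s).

f(x) = x³ - 3x + 1
f'(x) = 3x² - 3
x₀ = 0.9

Newton-Raphson formula: x_{n+1} = x_n - f(x_n)/f'(x_n)

Iteration 1:
  f(0.900000) = -0.971000
  f'(0.900000) = -0.570000
  x_1 = 0.900000 - (-0.971000)/(-0.570000) = -0.803509
Iteration 2:
  f(-0.803509) = 2.891760
  f'(-0.803509) = -1.063121
  x_2 = -0.803509 - 2.891760/(-1.063121) = 1.916558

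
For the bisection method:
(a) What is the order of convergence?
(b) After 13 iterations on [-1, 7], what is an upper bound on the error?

(a) Bisection has linear (order 1) convergence; the error is halved each step.

(b) Error bound = (b-a)/2^n = (7 - (-1))/2^{13}
    = 8/2^{13}

(a) 1 (linear); (b) error ≤ 9.77e-04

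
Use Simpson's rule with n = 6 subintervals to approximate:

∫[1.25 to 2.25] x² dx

f(x) = x²
a = 1.25, b = 2.25, n = 6
h = (b - a)/n = 0.166667

Simpson's rule: (h/3)[f(x₀) + 4f(x₁) + 2f(x₂) + ... + f(xₙ)]

x_0 = 1.2500, f(x_0) = 1.562500, coefficient = 1
x_1 = 1.4167, f(x_1) = 2.006944, coefficient = 4
x_2 = 1.5833, f(x_2) = 2.506944, coefficient = 2
x_3 = 1.7500, f(x_3) = 3.062500, coefficient = 4
x_4 = 1.9167, f(x_4) = 3.673611, coefficient = 2
x_5 = 2.0833, f(x_5) = 4.340278, coefficient = 4
x_6 = 2.2500, f(x_6) = 5.062500, coefficient = 1

I ≈ (0.166667/3) × 56.625000 = 3.145833
Exact value: 3.145833
Error: 0.000000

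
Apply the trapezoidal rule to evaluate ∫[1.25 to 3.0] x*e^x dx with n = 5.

f(x) = x*e^x
a = 1.25, b = 3.0, n = 5
h = (b - a)/n = 0.350000

Trapezoidal rule: (h/2)[f(x₀) + 2f(x₁) + 2f(x₂) + ... + f(xₙ)]

x_0 = 1.2500, f(x_0) = 4.362929, coefficient = 1
x_1 = 1.6000, f(x_1) = 7.924852, coefficient = 2
x_2 = 1.9500, f(x_2) = 13.705941, coefficient = 2
x_3 = 2.3000, f(x_3) = 22.940620, coefficient = 2
x_4 = 2.6500, f(x_4) = 37.508202, coefficient = 2
x_5 = 3.0000, f(x_5) = 60.256611, coefficient = 1

I ≈ (0.350000/2) × 228.778769 = 40.036285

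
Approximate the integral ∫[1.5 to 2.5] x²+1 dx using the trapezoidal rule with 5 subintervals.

f(x) = x²+1
a = 1.5, b = 2.5, n = 5
h = (b - a)/n = 0.200000

Trapezoidal rule: (h/2)[f(x₀) + 2f(x₁) + 2f(x₂) + ... + f(xₙ)]

x_0 = 1.5000, f(x_0) = 3.250000, coefficient = 1
x_1 = 1.7000, f(x_1) = 3.890000, coefficient = 2
x_2 = 1.9000, f(x_2) = 4.610000, coefficient = 2
x_3 = 2.1000, f(x_3) = 5.410000, coefficient = 2
x_4 = 2.3000, f(x_4) = 6.290000, coefficient = 2
x_5 = 2.5000, f(x_5) = 7.250000, coefficient = 1

I ≈ (0.200000/2) × 50.900000 = 5.090000
Exact value: 5.083333
Error: 0.006667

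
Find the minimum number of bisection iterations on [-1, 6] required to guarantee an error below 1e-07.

We need (b-a)/2^n ≤ 1e-07
(6 - (-1))/2^n ≤ 1e-07
7/2^n ≤ 1e-07
2^n ≥ 70000000
n ≥ log₂(70000000) = 26.06
n ≥ 27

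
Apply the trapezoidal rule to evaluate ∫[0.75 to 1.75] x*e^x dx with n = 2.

f(x) = x*e^x
a = 0.75, b = 1.75, n = 2
h = (b - a)/n = 0.500000

Trapezoidal rule: (h/2)[f(x₀) + 2f(x₁) + 2f(x₂) + ... + f(xₙ)]

x_0 = 0.7500, f(x_0) = 1.587750, coefficient = 1
x_1 = 1.2500, f(x_1) = 4.362929, coefficient = 2
x_2 = 1.7500, f(x_2) = 10.070555, coefficient = 1

I ≈ (0.500000/2) × 20.384162 = 5.096041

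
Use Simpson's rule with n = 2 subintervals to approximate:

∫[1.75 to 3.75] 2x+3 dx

f(x) = 2x+3
a = 1.75, b = 3.75, n = 2
h = (b - a)/n = 1.000000

Simpson's rule: (h/3)[f(x₀) + 4f(x₁) + 2f(x₂) + ... + f(xₙ)]

x_0 = 1.7500, f(x_0) = 6.500000, coefficient = 1
x_1 = 2.7500, f(x_1) = 8.500000, coefficient = 4
x_2 = 3.7500, f(x_2) = 10.500000, coefficient = 1

I ≈ (1.000000/3) × 51.000000 = 17.000000
Exact value: 17.000000
Error: 0.000000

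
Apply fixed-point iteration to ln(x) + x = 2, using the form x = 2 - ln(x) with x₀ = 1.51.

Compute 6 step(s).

Equation: ln(x) + x = 2
Fixed-point form: x = 2 - ln(x)
x₀ = 1.51

x_1 = g(1.510000) = 1.587890
x_2 = g(1.587890) = 1.537594
x_3 = g(1.537594) = 1.569781
x_4 = g(1.569781) = 1.549064
x_5 = g(1.549064) = 1.562349
x_6 = g(1.562349) = 1.553809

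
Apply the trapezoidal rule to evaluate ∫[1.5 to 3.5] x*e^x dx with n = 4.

f(x) = x*e^x
a = 1.5, b = 3.5, n = 4
h = (b - a)/n = 0.500000

Trapezoidal rule: (h/2)[f(x₀) + 2f(x₁) + 2f(x₂) + ... + f(xₙ)]

x_0 = 1.5000, f(x_0) = 6.722534, coefficient = 1
x_1 = 2.0000, f(x_1) = 14.778112, coefficient = 2
x_2 = 2.5000, f(x_2) = 30.456235, coefficient = 2
x_3 = 3.0000, f(x_3) = 60.256611, coefficient = 2
x_4 = 3.5000, f(x_4) = 115.904082, coefficient = 1

I ≈ (0.500000/2) × 333.608531 = 83.402133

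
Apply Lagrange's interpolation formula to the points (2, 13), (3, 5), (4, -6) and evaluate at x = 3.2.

Lagrange interpolation formula:
P(x) = Σ yᵢ × Lᵢ(x)
where Lᵢ(x) = Π_{j≠i} (x - xⱼ)/(xᵢ - xⱼ)

L_0(3.2) = (3.2 - 3)/(2 - 3) × (3.2 - 4)/(2 - 4) = -0.080000
L_1(3.2) = (3.2 - 2)/(3 - 2) × (3.2 - 4)/(3 - 4) = 0.960000
L_2(3.2) = (3.2 - 2)/(4 - 2) × (3.2 - 3)/(4 - 3) = 0.120000

P(3.2) = 13×L_0(3.2) + 5×L_1(3.2) + (-6)×L_2(3.2)
P(3.2) = 3.040000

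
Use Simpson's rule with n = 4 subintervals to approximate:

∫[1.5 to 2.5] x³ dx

f(x) = x³
a = 1.5, b = 2.5, n = 4
h = (b - a)/n = 0.250000

Simpson's rule: (h/3)[f(x₀) + 4f(x₁) + 2f(x₂) + ... + f(xₙ)]

x_0 = 1.5000, f(x_0) = 3.375000, coefficient = 1
x_1 = 1.7500, f(x_1) = 5.359375, coefficient = 4
x_2 = 2.0000, f(x_2) = 8.000000, coefficient = 2
x_3 = 2.2500, f(x_3) = 11.390625, coefficient = 4
x_4 = 2.5000, f(x_4) = 15.625000, coefficient = 1

I ≈ (0.250000/3) × 102.000000 = 8.500000
Exact value: 8.500000
Error: 0.000000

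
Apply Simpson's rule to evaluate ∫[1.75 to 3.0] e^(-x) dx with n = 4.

f(x) = e^(-x)
a = 1.75, b = 3.0, n = 4
h = (b - a)/n = 0.312500

Simpson's rule: (h/3)[f(x₀) + 4f(x₁) + 2f(x₂) + ... + f(xₙ)]

x_0 = 1.7500, f(x_0) = 0.173774, coefficient = 1
x_1 = 2.0625, f(x_1) = 0.127136, coefficient = 4
x_2 = 2.3750, f(x_2) = 0.093014, coefficient = 2
x_3 = 2.6875, f(x_3) = 0.068051, coefficient = 4
x_4 = 3.0000, f(x_4) = 0.049787, coefficient = 1

I ≈ (0.312500/3) × 1.190336 = 0.123993
Exact value: 0.123987
Error: 0.000006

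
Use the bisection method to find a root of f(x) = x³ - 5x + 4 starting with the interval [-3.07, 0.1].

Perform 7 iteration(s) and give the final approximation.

f(x) = x³ - 5x + 4
Initial interval: [-3.07, 0.1]

Iteration 1:
  c_1 = (-3.070000 + 0.100000)/2 = -1.485000
  f(c_1) = f(-1.485000) = 8.150241
  f(a) × f(c) < 0, new interval: [-3.070000, -1.485000]
Iteration 2:
  c_2 = (-3.070000 + (-1.485000))/2 = -2.277500
  f(c_2) = f(-2.277500) = 3.574093
  f(a) × f(c) < 0, new interval: [-3.070000, -2.277500]
Iteration 3:
  c_3 = (-3.070000 + (-2.277500))/2 = -2.673750
  f(c_3) = f(-2.673750) = -1.745726
  f(a) × f(c) ≥ 0, new interval: [-2.673750, -2.277500]
Iteration 4:
  c_4 = (-2.673750 + (-2.277500))/2 = -2.475625
  f(c_4) = f(-2.475625) = 1.205715
  f(a) × f(c) < 0, new interval: [-2.673750, -2.475625]
Iteration 5:
  c_5 = (-2.673750 + (-2.475625))/2 = -2.574688
  f(c_5) = f(-2.574688) = -0.194206
  f(a) × f(c) ≥ 0, new interval: [-2.574688, -2.475625]
Iteration 6:
  c_6 = (-2.574688 + (-2.475625))/2 = -2.525156
  f(c_6) = f(-2.525156) = 0.524339
  f(a) × f(c) < 0, new interval: [-2.574688, -2.525156]
Iteration 7:
  c_7 = (-2.574688 + (-2.525156))/2 = -2.549922
  f(c_7) = f(-2.549922) = 0.169758
  f(a) × f(c) < 0, new interval: [-2.574688, -2.549922]

After 7 iteration(s), the approximation is c_7 = -2.549922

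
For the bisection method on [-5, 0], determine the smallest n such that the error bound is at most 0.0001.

We need (b-a)/2^n ≤ 0.0001
(0 - (-5))/2^n ≤ 0.0001
5/2^n ≤ 0.0001
2^n ≥ 50000
n ≥ log₂(50000) = 15.61
n ≥ 16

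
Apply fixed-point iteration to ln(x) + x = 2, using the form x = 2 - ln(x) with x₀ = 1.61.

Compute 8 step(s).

Equation: ln(x) + x = 2
Fixed-point form: x = 2 - ln(x)
x₀ = 1.61

x_1 = g(1.610000) = 1.523766
x_2 = g(1.523766) = 1.578815
x_3 = g(1.578815) = 1.543325
x_4 = g(1.543325) = 1.566061
x_5 = g(1.566061) = 1.551437
x_6 = g(1.551437) = 1.560819
x_7 = g(1.560819) = 1.554790
x_8 = g(1.554790) = 1.558660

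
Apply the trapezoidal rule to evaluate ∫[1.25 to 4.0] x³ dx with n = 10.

f(x) = x³
a = 1.25, b = 4.0, n = 10
h = (b - a)/n = 0.275000

Trapezoidal rule: (h/2)[f(x₀) + 2f(x₁) + 2f(x₂) + ... + f(xₙ)]

x_0 = 1.2500, f(x_0) = 1.953125, coefficient = 1
x_1 = 1.5250, f(x_1) = 3.546578, coefficient = 2
x_2 = 1.8000, f(x_2) = 5.832000, coefficient = 2
x_3 = 2.0750, f(x_3) = 8.934172, coefficient = 2
x_4 = 2.3500, f(x_4) = 12.977875, coefficient = 2
x_5 = 2.6250, f(x_5) = 18.087891, coefficient = 2
x_6 = 2.9000, f(x_6) = 24.389000, coefficient = 2
x_7 = 3.1750, f(x_7) = 32.005984, coefficient = 2
x_8 = 3.4500, f(x_8) = 41.063625, coefficient = 2
x_9 = 3.7250, f(x_9) = 51.686703, coefficient = 2
x_10 = 4.0000, f(x_10) = 64.000000, coefficient = 1

I ≈ (0.275000/2) × 463.000781 = 63.662607
Exact value: 63.389648
Error: 0.272959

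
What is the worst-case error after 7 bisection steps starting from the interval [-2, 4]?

Bisection error bound: |error| ≤ (b-a)/2^n
|error| ≤ (4 - (-2))/2^7 = 6/2^7
|error| ≤ 0.0468750000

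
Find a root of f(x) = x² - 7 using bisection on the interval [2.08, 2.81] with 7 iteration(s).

f(x) = x² - 7
Initial interval: [2.08, 2.81]

Iteration 1:
  c_1 = (2.080000 + 2.810000)/2 = 2.445000
  f(c_1) = f(2.445000) = -1.021975
  f(a) × f(c) ≥ 0, new interval: [2.445000, 2.810000]
Iteration 2:
  c_2 = (2.445000 + 2.810000)/2 = 2.627500
  f(c_2) = f(2.627500) = -0.096244
  f(a) × f(c) ≥ 0, new interval: [2.627500, 2.810000]
Iteration 3:
  c_3 = (2.627500 + 2.810000)/2 = 2.718750
  f(c_3) = f(2.718750) = 0.391602
  f(a) × f(c) < 0, new interval: [2.627500, 2.718750]
Iteration 4:
  c_4 = (2.627500 + 2.718750)/2 = 2.673125
  f(c_4) = f(2.673125) = 0.145597
  f(a) × f(c) < 0, new interval: [2.627500, 2.673125]
Iteration 5:
  c_5 = (2.627500 + 2.673125)/2 = 2.650313
  f(c_5) = f(2.650313) = 0.024156
  f(a) × f(c) < 0, new interval: [2.627500, 2.650313]
Iteration 6:
  c_6 = (2.627500 + 2.650313)/2 = 2.638906
  f(c_6) = f(2.638906) = -0.036174
  f(a) × f(c) ≥ 0, new interval: [2.638906, 2.650313]
Iteration 7:
  c_7 = (2.638906 + 2.650313)/2 = 2.644609
  f(c_7) = f(2.644609) = -0.006041
  f(a) × f(c) ≥ 0, new interval: [2.644609, 2.650313]

After 7 iteration(s), the approximation is c_7 = 2.644609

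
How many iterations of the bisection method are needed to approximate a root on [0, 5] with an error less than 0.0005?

We need (b-a)/2^n ≤ 0.0005
(5 - 0)/2^n ≤ 0.0005
5/2^n ≤ 0.0005
2^n ≥ 10000
n ≥ log₂(10000) = 13.29
n ≥ 14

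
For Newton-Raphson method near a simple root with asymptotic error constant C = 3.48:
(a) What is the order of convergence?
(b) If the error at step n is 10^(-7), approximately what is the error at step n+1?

(a) Newton-Raphson has quadratic (order 2) convergence near simple roots.
    This means |e_{n+1}| ≈ C|e_n|².

(b) With |e_n| = 10^(-7) and C = 3.48:
    |e_{n+1}| ≈ 3.48 × (10^(-7))² = 3.48 × 10^(-14)

(a) 2 (quadratic); (b) |e_{n+1}| ≈ 3.480e-14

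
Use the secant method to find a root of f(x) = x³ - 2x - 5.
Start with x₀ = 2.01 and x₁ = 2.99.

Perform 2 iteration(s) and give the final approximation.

f(x) = x³ - 2x - 5
x₀ = 2.01, x₁ = 2.99

Secant formula: x_{n+1} = x_n - f(x_n)(x_n - x_{n-1})/(f(x_n) - f(x_{n-1}))

Iteration 1:
  f(2.010000) = -0.899399
  f(2.990000) = 15.750899
  x_2 = 2.990000 - 15.750899×(2.990000 - 2.010000)/(15.750899 - (-0.899399))
       = 2.062937
Iteration 2:
  f(2.990000) = 15.750899
  f(2.062937) = -0.346618
  x_3 = 2.062937 - (-0.346618)×(2.062937 - 2.990000)/(-0.346618 - 15.750899)
       = 2.082899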